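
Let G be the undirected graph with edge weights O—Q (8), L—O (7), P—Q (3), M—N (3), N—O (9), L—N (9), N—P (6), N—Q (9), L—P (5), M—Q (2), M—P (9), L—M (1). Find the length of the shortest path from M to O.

8

A few of the M→O routes:
M -> Q -> O: 2 + 8 = 10
M -> L -> O: 1 + 7 = 8
M -> L -> N -> O: 1 + 9 + 9 = 19
M -> Q -> P -> L -> O: 2 + 3 + 5 + 7 = 17
M -> N -> O: 3 + 9 = 12
M -> L -> P -> Q -> O: 1 + 5 + 3 + 8 = 17
The minimum is 8.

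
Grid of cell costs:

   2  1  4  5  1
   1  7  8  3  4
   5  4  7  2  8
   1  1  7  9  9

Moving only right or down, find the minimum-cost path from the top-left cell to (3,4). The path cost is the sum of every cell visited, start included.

Path (0,0) -> (0,1) -> (0,2) -> (0,3) -> (0,4) -> (1,4) -> (2,4) -> (3,4): 2 + 1 + 4 + 5 + 1 + 4 + 8 + 9 = 34.

34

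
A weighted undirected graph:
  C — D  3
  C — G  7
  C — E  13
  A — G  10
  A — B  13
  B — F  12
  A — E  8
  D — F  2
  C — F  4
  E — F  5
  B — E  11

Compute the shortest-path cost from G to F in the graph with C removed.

Candidate routes:
G→A→E→F: 10 + 8 + 5 = 23
G→A→E→B→F: 10 + 8 + 11 + 12 = 41
G→A→B→F: 10 + 13 + 12 = 35
G→A→B→E→F: 10 + 13 + 11 + 5 = 39
Shortest: 23.

23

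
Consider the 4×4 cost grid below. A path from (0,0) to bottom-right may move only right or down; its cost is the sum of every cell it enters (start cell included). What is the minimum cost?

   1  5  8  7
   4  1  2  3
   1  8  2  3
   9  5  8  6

19

Cheapest: (0,0) -> (1,0) -> (1,1) -> (1,2) -> (2,2) -> (2,3) -> (3,3)
  1 + 4 + 1 + 2 + 2 + 3 + 6 = 19
(Top row then right column would cost 33.)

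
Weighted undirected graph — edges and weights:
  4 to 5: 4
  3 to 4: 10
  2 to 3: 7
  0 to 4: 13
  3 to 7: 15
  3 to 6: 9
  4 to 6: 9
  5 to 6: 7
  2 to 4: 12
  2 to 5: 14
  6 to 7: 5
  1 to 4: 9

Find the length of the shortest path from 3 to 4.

Some routes from 3 to 4:
3 → 6 → 5 → 4: 9 + 7 + 4 = 20
3 → 4: 10
3 → 7 → 6 → 4: 15 + 5 + 9 = 29
3 → 6 → 4: 9 + 9 = 18
3 → 2 → 4: 7 + 12 = 19
3 → 2 → 5 → 4: 7 + 14 + 4 = 25
The minimum is 10.

10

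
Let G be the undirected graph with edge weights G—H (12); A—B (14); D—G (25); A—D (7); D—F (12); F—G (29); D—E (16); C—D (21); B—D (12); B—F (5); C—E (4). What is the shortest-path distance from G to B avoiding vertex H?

34

Some routes from G to B avoiding H:
G → D → A → B: 25 + 7 + 14 = 46
G → D → B: 25 + 12 = 37
G → D → F → B: 25 + 12 + 5 = 42
G → F → B: 29 + 5 = 34
G → F → D → B: 29 + 12 + 12 = 53
Best route has total 34.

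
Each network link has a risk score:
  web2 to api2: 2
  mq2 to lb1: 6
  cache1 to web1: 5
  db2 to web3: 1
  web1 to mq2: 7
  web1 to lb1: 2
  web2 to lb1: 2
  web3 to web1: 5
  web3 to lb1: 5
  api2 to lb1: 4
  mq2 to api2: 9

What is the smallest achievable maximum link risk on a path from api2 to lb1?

A few of the api2→lb1 routes:
api2 → mq2 → lb1: max(9, 6) = 9
api2 → mq2 → web1 → web3 → lb1: max(9, 7, 5, 5) = 9
api2 → web2 → lb1: max(2, 2) = 2
api2 → lb1: max(4) = 4
Smallest bottleneck: 2.

2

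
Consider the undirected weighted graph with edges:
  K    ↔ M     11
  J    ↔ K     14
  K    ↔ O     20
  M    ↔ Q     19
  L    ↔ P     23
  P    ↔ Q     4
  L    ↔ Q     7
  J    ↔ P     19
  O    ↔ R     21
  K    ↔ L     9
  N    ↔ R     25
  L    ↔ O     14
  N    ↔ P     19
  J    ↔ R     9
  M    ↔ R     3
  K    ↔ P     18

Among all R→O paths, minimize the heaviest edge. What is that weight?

14

Some routes from R to O:
R→M→K→L→O: max(3, 11, 9, 14) = 14
R→J→K→L→O: max(9, 14, 9, 14) = 14
R→J→K→M→Q→L→O: max(9, 14, 11, 19, 7, 14) = 19
R→J→K→P→Q→L→O: max(9, 14, 18, 4, 7, 14) = 18
R→M→K→P→Q→L→O: max(3, 11, 18, 4, 7, 14) = 18
Smallest bottleneck: 14.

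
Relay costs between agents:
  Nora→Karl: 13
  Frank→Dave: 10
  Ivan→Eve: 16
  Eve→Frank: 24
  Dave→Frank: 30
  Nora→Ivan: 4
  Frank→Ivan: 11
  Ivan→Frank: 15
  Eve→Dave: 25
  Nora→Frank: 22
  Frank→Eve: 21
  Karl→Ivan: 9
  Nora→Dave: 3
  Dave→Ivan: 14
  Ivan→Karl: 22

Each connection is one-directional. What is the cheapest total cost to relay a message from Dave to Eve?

30

Routes from Dave to Eve:
Dave → Frank → Ivan → Eve: 30 + 11 + 16 = 57
Dave → Frank → Eve: 30 + 21 = 51
Dave → Ivan → Frank → Eve: 14 + 15 + 21 = 50
Dave → Ivan → Eve: 14 + 16 = 30
Best route has total 30.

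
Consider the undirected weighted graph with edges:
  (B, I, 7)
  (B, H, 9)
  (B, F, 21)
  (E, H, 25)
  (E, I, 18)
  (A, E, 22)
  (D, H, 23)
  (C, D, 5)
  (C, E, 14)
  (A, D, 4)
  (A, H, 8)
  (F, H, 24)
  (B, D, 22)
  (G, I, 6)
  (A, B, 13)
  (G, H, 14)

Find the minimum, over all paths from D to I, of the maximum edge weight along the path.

9

A few of the D→I routes:
D → A → H → G → I: max(4, 8, 14, 6) = 14
D → A → B → I: max(4, 13, 7) = 13
D → A → H → B → I: max(4, 8, 9, 7) = 9
Best route has worst link 9.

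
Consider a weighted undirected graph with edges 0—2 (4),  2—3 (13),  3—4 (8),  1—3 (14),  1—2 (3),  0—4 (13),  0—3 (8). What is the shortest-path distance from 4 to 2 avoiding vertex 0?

Paths from 4 to 2 avoiding 0:
4 → 3 → 1 → 2: 8 + 14 + 3 = 25
4 → 3 → 2: 8 + 13 = 21
The minimum is 21.

21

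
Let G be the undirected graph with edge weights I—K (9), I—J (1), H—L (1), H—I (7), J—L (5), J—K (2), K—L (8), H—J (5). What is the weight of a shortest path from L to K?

7

A few of the L→K routes:
L -> H -> J -> K: 1 + 5 + 2 = 8
L -> J -> I -> K: 5 + 1 + 9 = 15
L -> K: 8
L -> H -> I -> J -> K: 1 + 7 + 1 + 2 = 11
L -> H -> J -> I -> K: 1 + 5 + 1 + 9 = 16
L -> J -> K: 5 + 2 = 7
The minimum is 7.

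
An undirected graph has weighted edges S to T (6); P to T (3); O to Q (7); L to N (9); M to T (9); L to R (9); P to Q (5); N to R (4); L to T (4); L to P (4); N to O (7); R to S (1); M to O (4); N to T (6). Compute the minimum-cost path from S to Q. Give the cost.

Comparing a few candidate routes:
S -> R -> L -> P -> Q: 1 + 9 + 4 + 5 = 19
S -> T -> L -> P -> Q: 6 + 4 + 4 + 5 = 19
S -> R -> N -> O -> Q: 1 + 4 + 7 + 7 = 19
S -> T -> P -> Q: 6 + 3 + 5 = 14
S -> R -> L -> T -> P -> Q: 1 + 9 + 4 + 3 + 5 = 22
S -> R -> N -> T -> P -> Q: 1 + 4 + 6 + 3 + 5 = 19
Shortest: 14.

14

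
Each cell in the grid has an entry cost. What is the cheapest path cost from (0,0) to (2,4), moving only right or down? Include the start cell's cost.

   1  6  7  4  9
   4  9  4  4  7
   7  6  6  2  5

Best path: [0,0] [0,1] [0,2] [0,3] [1,3] [2,3] [2,4]
Cost: 1 + 6 + 7 + 4 + 4 + 2 + 5 = 29

29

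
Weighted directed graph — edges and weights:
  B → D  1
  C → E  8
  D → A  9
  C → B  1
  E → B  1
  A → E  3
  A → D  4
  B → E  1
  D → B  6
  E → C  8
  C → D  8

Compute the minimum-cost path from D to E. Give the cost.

Paths from D to E:
D -> B -> E: 6 + 1 = 7
D -> A -> E: 9 + 3 = 12
Best route has total 7.

7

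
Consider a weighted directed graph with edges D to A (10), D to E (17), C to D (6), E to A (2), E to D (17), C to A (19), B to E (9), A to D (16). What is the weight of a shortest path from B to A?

11

Paths from B to A:
B -> E -> D -> A: 9 + 17 + 10 = 36
B -> E -> A: 9 + 2 = 11
Best route has total 11.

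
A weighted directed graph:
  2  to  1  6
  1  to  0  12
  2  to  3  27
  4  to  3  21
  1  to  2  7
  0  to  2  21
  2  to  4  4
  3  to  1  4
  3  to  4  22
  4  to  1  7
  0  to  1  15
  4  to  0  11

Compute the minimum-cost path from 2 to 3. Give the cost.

25

Candidate routes:
2-4-3: 4 + 21 = 25
2-3: 27
Shortest: 25.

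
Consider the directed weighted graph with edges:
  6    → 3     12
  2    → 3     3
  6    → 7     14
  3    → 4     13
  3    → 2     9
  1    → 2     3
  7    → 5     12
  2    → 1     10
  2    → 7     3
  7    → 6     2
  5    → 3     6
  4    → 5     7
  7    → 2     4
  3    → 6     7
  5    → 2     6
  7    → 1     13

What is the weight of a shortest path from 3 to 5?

Routes from 3 to 5:
3 -> 2 -> 7 -> 5: 9 + 3 + 12 = 24
3 -> 4 -> 5: 13 + 7 = 20
3 -> 6 -> 7 -> 5: 7 + 14 + 12 = 33
Best route has total 20.

20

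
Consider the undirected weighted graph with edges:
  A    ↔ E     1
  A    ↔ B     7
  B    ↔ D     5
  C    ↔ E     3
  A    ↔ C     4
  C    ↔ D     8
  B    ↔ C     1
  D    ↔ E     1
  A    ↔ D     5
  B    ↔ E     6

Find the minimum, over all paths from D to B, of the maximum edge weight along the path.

3

Checking several routes:
D → B: max(5) = 5
D → A → E → C → B: max(5, 1, 3, 1) = 5
D → E → A → C → B: max(1, 1, 4, 1) = 4
D → E → C → B: max(1, 3, 1) = 3
D → A → C → B: max(5, 4, 1) = 5
D → E → B: max(1, 6) = 6
The minimum achievable maximum is 3.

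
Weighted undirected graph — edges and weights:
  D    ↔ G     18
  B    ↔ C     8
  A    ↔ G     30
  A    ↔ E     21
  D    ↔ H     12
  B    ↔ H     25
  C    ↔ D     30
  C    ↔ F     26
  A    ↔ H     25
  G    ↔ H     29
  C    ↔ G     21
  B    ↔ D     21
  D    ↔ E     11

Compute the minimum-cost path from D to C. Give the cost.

Comparing a few candidate routes:
D→C: 30
D→G→C: 18 + 21 = 39
D→H→B→C: 12 + 25 + 8 = 45
D→B→C: 21 + 8 = 29
Best route has total 29.

29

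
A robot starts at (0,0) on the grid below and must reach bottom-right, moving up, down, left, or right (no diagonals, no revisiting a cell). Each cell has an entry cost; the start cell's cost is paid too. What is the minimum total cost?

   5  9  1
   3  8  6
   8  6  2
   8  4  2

Cheapest: r0c0 -> r0c1 -> r0c2 -> r1c2 -> r2c2 -> r3c2
  5 + 9 + 1 + 6 + 2 + 2 = 25

25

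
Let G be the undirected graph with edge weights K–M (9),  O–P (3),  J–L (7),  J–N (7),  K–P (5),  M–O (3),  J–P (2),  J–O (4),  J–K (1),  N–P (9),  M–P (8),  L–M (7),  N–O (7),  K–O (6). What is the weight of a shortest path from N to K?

8

Checking several routes:
N→O→J→K: 7 + 4 + 1 = 12
N→J→K: 7 + 1 = 8
N→P→J→K: 9 + 2 + 1 = 12
N→J→P→K: 7 + 2 + 5 = 14
N→O→K: 7 + 6 = 13
N→O→P→J→K: 7 + 3 + 2 + 1 = 13
Shortest: 8.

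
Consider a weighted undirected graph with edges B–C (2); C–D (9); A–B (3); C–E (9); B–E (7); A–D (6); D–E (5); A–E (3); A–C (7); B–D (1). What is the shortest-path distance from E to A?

3

A few of the E→A routes:
E -> D -> B -> A: 5 + 1 + 3 = 9
E -> D -> A: 5 + 6 = 11
E -> C -> B -> A: 9 + 2 + 3 = 14
E -> A: 3
E -> B -> A: 7 + 3 = 10
E -> B -> D -> A: 7 + 1 + 6 = 14
The minimum is 3.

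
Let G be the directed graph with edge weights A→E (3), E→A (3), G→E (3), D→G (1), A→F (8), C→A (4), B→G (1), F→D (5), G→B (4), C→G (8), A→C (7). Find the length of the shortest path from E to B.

Candidate routes:
E - A - F - D - G - B: 3 + 8 + 5 + 1 + 4 = 21
E - A - C - G - B: 3 + 7 + 8 + 4 = 22
Best route has total 21.

21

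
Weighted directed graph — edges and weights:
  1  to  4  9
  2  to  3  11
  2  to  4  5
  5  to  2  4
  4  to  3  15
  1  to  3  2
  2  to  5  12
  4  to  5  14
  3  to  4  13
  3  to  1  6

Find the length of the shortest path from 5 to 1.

Candidate routes:
5 -> 2 -> 4 -> 3 -> 1: 4 + 5 + 15 + 6 = 30
5 -> 2 -> 3 -> 1: 4 + 11 + 6 = 21
Best route has total 21.

21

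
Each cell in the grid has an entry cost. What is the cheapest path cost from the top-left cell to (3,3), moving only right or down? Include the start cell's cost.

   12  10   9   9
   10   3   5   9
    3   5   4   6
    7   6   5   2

Cheapest: [0,0] [0,1] [1,1] [1,2] [2,2] [3,2] [3,3]
  12 + 10 + 3 + 5 + 4 + 5 + 2 = 41
For comparison, the top-then-right route costs 57.

41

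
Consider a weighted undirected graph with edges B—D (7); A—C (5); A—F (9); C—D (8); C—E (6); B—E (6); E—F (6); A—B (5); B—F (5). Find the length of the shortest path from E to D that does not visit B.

Paths from E to D avoiding B:
E → C → D: 6 + 8 = 14
E → F → A → C → D: 6 + 9 + 5 + 8 = 28
The minimum is 14.

14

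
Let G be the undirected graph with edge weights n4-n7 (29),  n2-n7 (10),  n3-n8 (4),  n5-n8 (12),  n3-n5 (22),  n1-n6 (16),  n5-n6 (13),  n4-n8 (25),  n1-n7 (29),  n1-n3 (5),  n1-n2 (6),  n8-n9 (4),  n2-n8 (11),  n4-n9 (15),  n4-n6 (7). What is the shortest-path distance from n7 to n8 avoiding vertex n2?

Some routes from n7 to n8 avoiding n2:
n7 → n4 → n8: 29 + 25 = 54
n7 → n1 → n3 → n8: 29 + 5 + 4 = 38
n7 → n4 → n9 → n8: 29 + 15 + 4 = 48
The minimum is 38.

38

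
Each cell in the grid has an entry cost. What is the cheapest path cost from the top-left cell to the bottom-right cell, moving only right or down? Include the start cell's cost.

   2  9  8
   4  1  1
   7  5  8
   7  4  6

22

Best path: [0,0]→[1,0]→[1,1]→[1,2]→[2,2]→[3,2]
Cost: 2 + 4 + 1 + 1 + 8 + 6 = 22
For comparison, the top-then-right route costs 34.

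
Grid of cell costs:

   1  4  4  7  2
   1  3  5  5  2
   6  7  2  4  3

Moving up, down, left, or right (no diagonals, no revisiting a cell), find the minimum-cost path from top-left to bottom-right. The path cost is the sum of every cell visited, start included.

Take (0,0) → (1,0) → (1,1) → (1,2) → (2,2) → (2,3) → (2,4) for a total of 1 + 1 + 3 + 5 + 2 + 4 + 3 = 19.

19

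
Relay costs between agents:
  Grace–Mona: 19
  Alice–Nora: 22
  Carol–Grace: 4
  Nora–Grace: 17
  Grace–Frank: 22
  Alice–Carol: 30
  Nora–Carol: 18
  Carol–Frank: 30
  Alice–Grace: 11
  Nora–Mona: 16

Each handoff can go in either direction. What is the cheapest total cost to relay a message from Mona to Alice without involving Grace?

Routes from Mona to Alice avoiding Grace:
Mona → Nora → Alice: 16 + 22 = 38
Mona → Nora → Carol → Alice: 16 + 18 + 30 = 64
Shortest: 38.

38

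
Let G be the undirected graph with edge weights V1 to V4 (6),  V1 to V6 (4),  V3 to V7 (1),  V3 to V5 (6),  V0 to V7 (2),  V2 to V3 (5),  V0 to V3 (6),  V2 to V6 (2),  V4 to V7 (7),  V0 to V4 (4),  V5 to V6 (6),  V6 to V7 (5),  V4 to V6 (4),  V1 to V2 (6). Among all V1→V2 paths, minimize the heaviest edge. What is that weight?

Comparing a few candidate routes:
V1-V4-V6-V2: max(6, 4, 2) = 6
V1-V6-V4-V0-V7-V3-V2: max(4, 4, 4, 2, 1, 5) = 5
V1-V6-V2: max(4, 2) = 4
V1-V6-V7-V3-V2: max(4, 5, 1, 5) = 5
Smallest bottleneck: 4.

4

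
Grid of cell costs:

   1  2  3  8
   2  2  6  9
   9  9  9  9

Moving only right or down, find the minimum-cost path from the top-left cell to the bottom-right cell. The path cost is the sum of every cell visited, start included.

Take (0,0) -> (0,1) -> (1,1) -> (1,2) -> (1,3) -> (2,3) for a total of 1 + 2 + 2 + 6 + 9 + 9 = 29.

29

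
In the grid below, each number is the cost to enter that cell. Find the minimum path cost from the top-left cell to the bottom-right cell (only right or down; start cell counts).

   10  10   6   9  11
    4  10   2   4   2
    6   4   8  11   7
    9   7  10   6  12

51

One optimal route is r0c0 -> r1c0 -> r1c1 -> r1c2 -> r1c3 -> r1c4 -> r2c4 -> r3c4.
Its cost is 10 + 4 + 10 + 2 + 4 + 2 + 7 + 12 = 51.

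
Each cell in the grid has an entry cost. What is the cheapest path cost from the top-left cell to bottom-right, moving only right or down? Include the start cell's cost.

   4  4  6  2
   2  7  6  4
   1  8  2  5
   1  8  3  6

Best path: (0,0) -> (1,0) -> (2,0) -> (3,0) -> (3,1) -> (3,2) -> (3,3)
Cost: 4 + 2 + 1 + 1 + 8 + 3 + 6 = 25
For comparison, the top-then-right route costs 31.

25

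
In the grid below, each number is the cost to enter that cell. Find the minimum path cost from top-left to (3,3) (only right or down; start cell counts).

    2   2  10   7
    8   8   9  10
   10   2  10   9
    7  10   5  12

41

One optimal route is [0,0] → [0,1] → [1,1] → [2,1] → [2,2] → [3,2] → [3,3].
Its cost is 2 + 2 + 8 + 2 + 10 + 5 + 12 = 41.
(Top row then right column would cost 52.)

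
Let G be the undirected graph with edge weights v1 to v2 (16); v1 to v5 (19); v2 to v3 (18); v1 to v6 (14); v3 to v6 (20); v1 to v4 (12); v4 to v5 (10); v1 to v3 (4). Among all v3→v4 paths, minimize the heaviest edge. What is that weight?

12

A few of the v3→v4 routes:
v3 → v2 → v1 → v5 → v4: max(18, 16, 19, 10) = 19
v3 → v2 → v1 → v4: max(18, 16, 12) = 18
v3 → v1 → v4: max(4, 12) = 12
v3 → v6 → v1 → v5 → v4: max(20, 14, 19, 10) = 20
v3 → v1 → v5 → v4: max(4, 19, 10) = 19
Best route has worst link 12.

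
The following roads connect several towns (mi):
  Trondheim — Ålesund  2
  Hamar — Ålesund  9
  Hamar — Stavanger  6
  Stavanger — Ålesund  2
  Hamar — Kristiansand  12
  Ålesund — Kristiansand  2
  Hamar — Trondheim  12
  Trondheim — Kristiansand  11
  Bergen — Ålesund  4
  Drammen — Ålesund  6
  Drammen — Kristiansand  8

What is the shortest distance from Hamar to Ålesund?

8

Comparing a few candidate routes:
Hamar - Stavanger - Ålesund: 6 + 2 = 8
Hamar - Ålesund: 9
Hamar - Trondheim - Ålesund: 12 + 2 = 14
Shortest: 8 mi.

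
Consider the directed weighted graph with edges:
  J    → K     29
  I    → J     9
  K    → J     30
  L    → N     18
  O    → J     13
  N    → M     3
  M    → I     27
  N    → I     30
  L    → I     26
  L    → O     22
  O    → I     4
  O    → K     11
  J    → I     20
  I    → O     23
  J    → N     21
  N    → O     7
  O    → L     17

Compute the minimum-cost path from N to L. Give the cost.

24

Paths from N to L:
N - M - I - O - L: 3 + 27 + 23 + 17 = 70
N - O - L: 7 + 17 = 24
N - I - O - L: 30 + 23 + 17 = 70
The minimum is 24.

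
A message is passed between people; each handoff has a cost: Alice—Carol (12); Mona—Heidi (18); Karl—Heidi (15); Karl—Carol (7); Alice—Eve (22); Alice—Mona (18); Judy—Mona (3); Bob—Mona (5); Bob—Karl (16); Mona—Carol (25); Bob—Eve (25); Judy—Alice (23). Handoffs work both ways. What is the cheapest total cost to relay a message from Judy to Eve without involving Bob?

43

Candidate routes:
Judy -> Alice -> Eve: 23 + 22 = 45
Judy -> Mona -> Heidi -> Karl -> Carol -> Alice -> Eve: 3 + 18 + 15 + 7 + 12 + 22 = 77
Judy -> Mona -> Carol -> Alice -> Eve: 3 + 25 + 12 + 22 = 62
Judy -> Mona -> Alice -> Eve: 3 + 18 + 22 = 43
Best route has total 43.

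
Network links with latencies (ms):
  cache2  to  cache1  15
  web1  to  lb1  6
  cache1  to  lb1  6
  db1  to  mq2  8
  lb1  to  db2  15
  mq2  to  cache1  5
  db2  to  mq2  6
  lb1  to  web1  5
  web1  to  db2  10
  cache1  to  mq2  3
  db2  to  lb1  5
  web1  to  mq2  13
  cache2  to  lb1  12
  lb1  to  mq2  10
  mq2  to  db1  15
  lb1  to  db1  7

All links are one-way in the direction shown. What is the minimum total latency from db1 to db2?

Routes from db1 to db2:
db1→mq2→cache1→lb1→db2: 8 + 5 + 6 + 15 = 34
db1→mq2→cache1→lb1→web1→db2: 8 + 5 + 6 + 5 + 10 = 34
The minimum is 34 ms.

34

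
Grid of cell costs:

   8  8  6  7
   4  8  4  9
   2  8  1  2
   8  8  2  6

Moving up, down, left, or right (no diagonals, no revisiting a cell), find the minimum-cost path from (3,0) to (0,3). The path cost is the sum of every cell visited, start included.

One optimal route is r3c0 -> r2c0 -> r2c1 -> r2c2 -> r1c2 -> r0c2 -> r0c3.
Its cost is 8 + 2 + 8 + 1 + 4 + 6 + 7 = 36.

36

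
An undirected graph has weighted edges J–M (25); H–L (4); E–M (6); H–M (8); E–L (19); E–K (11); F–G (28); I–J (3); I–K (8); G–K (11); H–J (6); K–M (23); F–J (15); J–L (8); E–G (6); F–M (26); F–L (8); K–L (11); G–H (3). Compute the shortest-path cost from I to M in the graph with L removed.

Some routes from I to M avoiding L:
I→K→E→M: 8 + 11 + 6 = 25
I→J→H→M: 3 + 6 + 8 = 17
I→J→H→G→E→M: 3 + 6 + 3 + 6 + 6 = 24
I→J→M: 3 + 25 = 28
The minimum is 17.

17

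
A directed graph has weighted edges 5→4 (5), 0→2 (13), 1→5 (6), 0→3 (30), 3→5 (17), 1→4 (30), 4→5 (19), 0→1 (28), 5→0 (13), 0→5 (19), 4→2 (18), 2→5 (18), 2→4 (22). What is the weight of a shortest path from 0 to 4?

A few of the 0→4 routes:
0-2-5-4: 13 + 18 + 5 = 36
0-2-4: 13 + 22 = 35
0-5-4: 19 + 5 = 24
The minimum is 24.

24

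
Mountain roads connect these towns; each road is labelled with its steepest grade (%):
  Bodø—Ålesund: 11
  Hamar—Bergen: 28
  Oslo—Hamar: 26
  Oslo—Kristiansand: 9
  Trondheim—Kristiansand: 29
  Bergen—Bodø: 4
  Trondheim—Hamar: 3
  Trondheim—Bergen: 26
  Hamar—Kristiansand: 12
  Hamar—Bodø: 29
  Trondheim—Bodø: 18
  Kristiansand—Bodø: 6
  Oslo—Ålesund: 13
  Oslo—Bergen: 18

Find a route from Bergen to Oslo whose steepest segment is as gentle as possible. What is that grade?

Some routes from Bergen to Oslo:
Bergen -> Bodø -> Trondheim -> Hamar -> Kristiansand -> Oslo: max(4, 18, 3, 12, 9) = 18
Bergen -> Trondheim -> Bodø -> Kristiansand -> Hamar -> Oslo: max(26, 18, 6, 12, 26) = 26
Bergen -> Oslo: max(18) = 18
Bergen -> Trondheim -> Bodø -> Ålesund -> Oslo: max(26, 18, 11, 13) = 26
Bergen -> Bodø -> Ålesund -> Oslo: max(4, 11, 13) = 13
Bergen -> Bodø -> Kristiansand -> Oslo: max(4, 6, 9) = 9
The minimum achievable maximum is 9%.

9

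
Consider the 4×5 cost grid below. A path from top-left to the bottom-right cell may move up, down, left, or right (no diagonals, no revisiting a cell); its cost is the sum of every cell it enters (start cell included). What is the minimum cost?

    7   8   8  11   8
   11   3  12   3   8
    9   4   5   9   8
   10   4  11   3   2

41

Path (0,0) (0,1) (1,1) (2,1) (2,2) (2,3) (3,3) (3,4): 7 + 8 + 3 + 4 + 5 + 9 + 3 + 2 = 41.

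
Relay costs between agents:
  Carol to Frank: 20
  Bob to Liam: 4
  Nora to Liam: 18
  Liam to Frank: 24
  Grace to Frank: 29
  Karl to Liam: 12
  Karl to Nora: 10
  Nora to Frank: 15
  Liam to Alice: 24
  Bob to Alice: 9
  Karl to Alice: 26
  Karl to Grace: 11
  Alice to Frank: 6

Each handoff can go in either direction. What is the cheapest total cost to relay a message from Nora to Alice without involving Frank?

31

A few of the Nora→Alice routes:
Nora→Karl→Alice: 10 + 26 = 36
Nora→Liam→Bob→Alice: 18 + 4 + 9 = 31
Nora→Karl→Liam→Bob→Alice: 10 + 12 + 4 + 9 = 35
The minimum is 31.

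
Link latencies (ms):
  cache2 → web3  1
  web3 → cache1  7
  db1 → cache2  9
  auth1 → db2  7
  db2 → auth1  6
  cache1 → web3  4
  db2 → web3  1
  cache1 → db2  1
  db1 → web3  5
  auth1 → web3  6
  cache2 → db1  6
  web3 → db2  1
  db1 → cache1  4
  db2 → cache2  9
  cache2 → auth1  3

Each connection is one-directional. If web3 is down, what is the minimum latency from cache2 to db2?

10

Paths from cache2 to db2 avoiding web3:
cache2-auth1-db2: 3 + 7 = 10
cache2-db1-cache1-db2: 6 + 4 + 1 = 11
Shortest: 10 ms.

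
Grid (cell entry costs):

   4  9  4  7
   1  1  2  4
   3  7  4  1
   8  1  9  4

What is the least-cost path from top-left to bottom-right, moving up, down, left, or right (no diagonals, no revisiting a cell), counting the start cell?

One optimal route is [0,0] → [1,0] → [1,1] → [1,2] → [1,3] → [2,3] → [3,3].
Its cost is 4 + 1 + 1 + 2 + 4 + 1 + 4 = 17.

17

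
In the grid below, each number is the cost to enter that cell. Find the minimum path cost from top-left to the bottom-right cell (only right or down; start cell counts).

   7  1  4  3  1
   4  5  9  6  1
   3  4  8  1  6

23

Best path: r0c0→r0c1→r0c2→r0c3→r0c4→r1c4→r2c4
Cost: 7 + 1 + 4 + 3 + 1 + 1 + 6 = 23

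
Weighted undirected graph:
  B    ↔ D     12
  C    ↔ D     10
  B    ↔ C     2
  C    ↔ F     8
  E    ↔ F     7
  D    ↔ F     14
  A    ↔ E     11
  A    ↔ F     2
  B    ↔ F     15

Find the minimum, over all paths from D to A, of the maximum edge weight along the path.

Comparing a few candidate routes:
D - C - F - A: max(10, 8, 2) = 10
D - F - E - A: max(14, 7, 11) = 14
D - C - F - E - A: max(10, 8, 7, 11) = 11
D - B - C - F - E - A: max(12, 2, 8, 7, 11) = 12
D - F - A: max(14, 2) = 14
D - B - C - F - A: max(12, 2, 8, 2) = 12
Smallest bottleneck: 10.

10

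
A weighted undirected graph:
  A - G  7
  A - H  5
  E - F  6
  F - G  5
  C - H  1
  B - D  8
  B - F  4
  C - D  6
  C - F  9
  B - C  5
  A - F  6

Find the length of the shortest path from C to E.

Candidate routes:
C→H→A→F→E: 1 + 5 + 6 + 6 = 18
C→F→E: 9 + 6 = 15
C→D→B→F→E: 6 + 8 + 4 + 6 = 24
C→B→F→E: 5 + 4 + 6 = 15
C→H→A→G→F→E: 1 + 5 + 7 + 5 + 6 = 24
Shortest: 15.

15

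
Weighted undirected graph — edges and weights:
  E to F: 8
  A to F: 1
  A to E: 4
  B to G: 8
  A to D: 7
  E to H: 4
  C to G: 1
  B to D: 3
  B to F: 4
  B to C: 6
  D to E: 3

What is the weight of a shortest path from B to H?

10

Some routes from B to H:
B -> D -> E -> H: 3 + 3 + 4 = 10
B -> F -> A -> E -> H: 4 + 1 + 4 + 4 = 13
B -> F -> E -> H: 4 + 8 + 4 = 16
The minimum is 10.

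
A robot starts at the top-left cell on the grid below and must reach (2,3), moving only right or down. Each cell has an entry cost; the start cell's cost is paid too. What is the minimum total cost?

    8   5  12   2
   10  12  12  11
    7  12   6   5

One optimal route is [0,0] → [0,1] → [0,2] → [0,3] → [1,3] → [2,3].
Its cost is 8 + 5 + 12 + 2 + 11 + 5 = 43.

43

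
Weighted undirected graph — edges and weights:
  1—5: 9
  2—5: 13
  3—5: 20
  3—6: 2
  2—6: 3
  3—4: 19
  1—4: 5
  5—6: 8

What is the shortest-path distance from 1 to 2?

20

Checking several routes:
1 - 5 - 6 - 2: 9 + 8 + 3 = 20
1 - 4 - 3 - 6 - 2: 5 + 19 + 2 + 3 = 29
1 - 5 - 2: 9 + 13 = 22
Best route has total 20.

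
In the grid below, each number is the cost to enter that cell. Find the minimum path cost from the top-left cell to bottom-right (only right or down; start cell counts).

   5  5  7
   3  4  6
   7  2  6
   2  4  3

Cheapest: r0c0 → r1c0 → r1c1 → r2c1 → r3c1 → r3c2
  5 + 3 + 4 + 2 + 4 + 3 = 21

21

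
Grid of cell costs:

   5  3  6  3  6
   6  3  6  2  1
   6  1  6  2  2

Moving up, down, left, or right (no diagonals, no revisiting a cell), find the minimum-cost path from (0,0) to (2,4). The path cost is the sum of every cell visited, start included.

22

Best path: r0c0 r0c1 r0c2 r0c3 r1c3 r1c4 r2c4
Cost: 5 + 3 + 6 + 3 + 2 + 1 + 2 = 22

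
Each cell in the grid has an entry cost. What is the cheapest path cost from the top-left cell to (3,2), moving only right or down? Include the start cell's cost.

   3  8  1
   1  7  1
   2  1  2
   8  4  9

Cheapest: [0,0]→[1,0]→[2,0]→[2,1]→[2,2]→[3,2]
  3 + 1 + 2 + 1 + 2 + 9 = 18
For comparison, the top-then-right route costs 24.

18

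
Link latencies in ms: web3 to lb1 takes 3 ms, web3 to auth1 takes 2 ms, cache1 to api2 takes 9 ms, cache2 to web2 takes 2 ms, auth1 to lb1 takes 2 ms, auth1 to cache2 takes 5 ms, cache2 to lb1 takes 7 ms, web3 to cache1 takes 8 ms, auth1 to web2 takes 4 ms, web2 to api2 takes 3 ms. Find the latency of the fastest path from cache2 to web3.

Some routes from cache2 to web3:
cache2 - auth1 - web3: 5 + 2 = 7
cache2 - web2 - auth1 - lb1 - web3: 2 + 4 + 2 + 3 = 11
cache2 - auth1 - lb1 - web3: 5 + 2 + 3 = 10
cache2 - lb1 - web3: 7 + 3 = 10
cache2 - web2 - auth1 - web3: 2 + 4 + 2 = 8
cache2 - lb1 - auth1 - web3: 7 + 2 + 2 = 11
The minimum is 7 ms.

7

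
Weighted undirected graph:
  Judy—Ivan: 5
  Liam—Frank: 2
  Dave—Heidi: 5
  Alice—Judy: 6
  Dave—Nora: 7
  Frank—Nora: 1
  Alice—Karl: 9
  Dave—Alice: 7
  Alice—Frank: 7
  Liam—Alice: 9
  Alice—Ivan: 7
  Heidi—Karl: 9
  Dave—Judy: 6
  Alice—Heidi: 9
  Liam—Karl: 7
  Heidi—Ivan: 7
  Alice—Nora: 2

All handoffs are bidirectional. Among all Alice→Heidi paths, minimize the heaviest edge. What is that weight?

6

A few of the Alice→Heidi routes:
Alice -> Judy -> Dave -> Heidi: max(6, 6, 5) = 6
Alice -> Dave -> Judy -> Ivan -> Heidi: max(7, 6, 5, 7) = 7
Alice -> Ivan -> Judy -> Dave -> Heidi: max(7, 5, 6, 5) = 7
Alice -> Dave -> Heidi: max(7, 5) = 7
Alice -> Ivan -> Heidi: max(7, 7) = 7
The minimum achievable maximum is 6.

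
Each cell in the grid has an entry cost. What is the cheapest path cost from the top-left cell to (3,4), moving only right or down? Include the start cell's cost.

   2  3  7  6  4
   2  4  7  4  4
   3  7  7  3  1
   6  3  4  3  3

26

Path [0,0]→[1,0]→[1,1]→[1,2]→[1,3]→[2,3]→[2,4]→[3,4]: 2 + 2 + 4 + 7 + 4 + 3 + 1 + 3 = 26.
For comparison, the top-then-right route costs 30.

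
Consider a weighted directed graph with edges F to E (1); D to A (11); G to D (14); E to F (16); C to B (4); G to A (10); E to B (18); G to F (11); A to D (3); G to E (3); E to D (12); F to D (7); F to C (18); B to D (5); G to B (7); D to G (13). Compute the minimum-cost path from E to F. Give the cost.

Candidate routes:
E -> B -> D -> G -> F: 18 + 5 + 13 + 11 = 47
E -> F: 16
E -> D -> G -> F: 12 + 13 + 11 = 36
Shortest: 16.

16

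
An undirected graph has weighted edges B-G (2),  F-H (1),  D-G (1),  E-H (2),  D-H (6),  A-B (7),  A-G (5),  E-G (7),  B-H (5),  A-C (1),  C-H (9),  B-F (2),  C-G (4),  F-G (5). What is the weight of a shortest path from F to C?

8

A few of the F→C routes:
F -> G -> A -> C: 5 + 5 + 1 = 11
F -> B -> G -> C: 2 + 2 + 4 = 8
F -> B -> G -> A -> C: 2 + 2 + 5 + 1 = 10
F -> B -> A -> C: 2 + 7 + 1 = 10
F -> G -> C: 5 + 4 = 9
F -> H -> C: 1 + 9 = 10
Shortest: 8.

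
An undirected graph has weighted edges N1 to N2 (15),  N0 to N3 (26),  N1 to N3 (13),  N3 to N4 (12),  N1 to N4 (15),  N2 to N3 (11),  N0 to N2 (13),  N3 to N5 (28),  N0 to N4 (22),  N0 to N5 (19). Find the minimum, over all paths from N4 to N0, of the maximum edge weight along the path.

A few of the N4→N0 routes:
N4 -> N1 -> N2 -> N0: max(15, 15, 13) = 15
N4 -> N1 -> N3 -> N2 -> N0: max(15, 13, 11, 13) = 15
N4 -> N3 -> N2 -> N0: max(12, 11, 13) = 13
Best route has worst link 13.

13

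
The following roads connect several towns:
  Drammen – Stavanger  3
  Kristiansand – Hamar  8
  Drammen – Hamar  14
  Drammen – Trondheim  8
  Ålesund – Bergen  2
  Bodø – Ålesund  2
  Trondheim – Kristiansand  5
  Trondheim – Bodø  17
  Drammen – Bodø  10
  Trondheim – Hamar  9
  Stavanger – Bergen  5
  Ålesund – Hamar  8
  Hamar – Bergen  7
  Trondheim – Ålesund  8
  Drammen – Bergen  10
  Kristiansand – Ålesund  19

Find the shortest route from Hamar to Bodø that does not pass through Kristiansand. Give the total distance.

Checking several routes:
Hamar→Drammen→Stavanger→Bergen→Ålesund→Bodø: 14 + 3 + 5 + 2 + 2 = 26
Hamar→Ålesund→Bodø: 8 + 2 = 10
Hamar→Trondheim→Ålesund→Bodø: 9 + 8 + 2 = 19
Hamar→Drammen→Bodø: 14 + 10 = 24
Hamar→Bergen→Stavanger→Drammen→Bodø: 7 + 5 + 3 + 10 = 25
Hamar→Bergen→Ålesund→Bodø: 7 + 2 + 2 = 11
Shortest: 10.

10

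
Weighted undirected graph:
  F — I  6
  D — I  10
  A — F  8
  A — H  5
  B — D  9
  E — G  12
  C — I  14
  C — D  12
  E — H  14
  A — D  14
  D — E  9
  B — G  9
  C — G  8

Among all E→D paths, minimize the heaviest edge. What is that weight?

9

Some routes from E to D:
E -> G -> C -> D: max(12, 8, 12) = 12
E -> D: max(9) = 9
E -> G -> B -> D: max(12, 9, 9) = 12
Smallest bottleneck: 9.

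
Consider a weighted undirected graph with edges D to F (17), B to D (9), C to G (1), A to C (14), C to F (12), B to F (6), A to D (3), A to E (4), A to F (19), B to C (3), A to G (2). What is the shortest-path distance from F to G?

10

Comparing a few candidate routes:
F → A → G: 19 + 2 = 21
F → B → D → A → G: 6 + 9 + 3 + 2 = 20
F → C → G: 12 + 1 = 13
F → B → C → G: 6 + 3 + 1 = 10
The minimum is 10.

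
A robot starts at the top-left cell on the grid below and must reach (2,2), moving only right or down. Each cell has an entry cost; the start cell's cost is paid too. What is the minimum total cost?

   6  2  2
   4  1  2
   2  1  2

12

Path [0,0] [0,1] [1,1] [2,1] [2,2]: 6 + 2 + 1 + 1 + 2 = 12.
For comparison, the top-then-right route costs 14.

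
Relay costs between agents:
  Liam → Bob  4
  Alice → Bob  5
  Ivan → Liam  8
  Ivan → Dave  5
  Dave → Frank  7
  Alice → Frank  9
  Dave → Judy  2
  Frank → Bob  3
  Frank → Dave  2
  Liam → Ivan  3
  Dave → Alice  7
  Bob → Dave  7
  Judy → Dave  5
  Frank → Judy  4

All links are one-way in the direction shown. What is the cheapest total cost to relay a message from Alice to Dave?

11

Routes from Alice to Dave:
Alice → Frank → Bob → Dave: 9 + 3 + 7 = 19
Alice → Bob → Dave: 5 + 7 = 12
Alice → Frank → Dave: 9 + 2 = 11
Alice → Frank → Judy → Dave: 9 + 4 + 5 = 18
Best route has total 11.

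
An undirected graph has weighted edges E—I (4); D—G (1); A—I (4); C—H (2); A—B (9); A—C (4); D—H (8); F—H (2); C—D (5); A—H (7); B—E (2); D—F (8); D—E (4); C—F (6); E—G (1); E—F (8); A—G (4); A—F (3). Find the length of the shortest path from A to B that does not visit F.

A few of the A→B routes:
A→I→E→B: 4 + 4 + 2 = 10
A→B: 9
A→G→E→B: 4 + 1 + 2 = 7
A→C→D→G→E→B: 4 + 5 + 1 + 1 + 2 = 13
A→C→D→E→B: 4 + 5 + 4 + 2 = 15
A→G→D→E→B: 4 + 1 + 4 + 2 = 11
Best route has total 7.

7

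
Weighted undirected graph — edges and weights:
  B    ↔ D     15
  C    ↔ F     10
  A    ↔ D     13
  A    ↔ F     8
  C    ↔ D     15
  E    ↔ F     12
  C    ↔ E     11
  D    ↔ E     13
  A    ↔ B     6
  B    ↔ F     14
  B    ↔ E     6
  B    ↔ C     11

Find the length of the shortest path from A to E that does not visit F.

12

Some routes from A to E avoiding F:
A→D→E: 13 + 13 = 26
A→B→E: 6 + 6 = 12
A→B→C→E: 6 + 11 + 11 = 28
The minimum is 12.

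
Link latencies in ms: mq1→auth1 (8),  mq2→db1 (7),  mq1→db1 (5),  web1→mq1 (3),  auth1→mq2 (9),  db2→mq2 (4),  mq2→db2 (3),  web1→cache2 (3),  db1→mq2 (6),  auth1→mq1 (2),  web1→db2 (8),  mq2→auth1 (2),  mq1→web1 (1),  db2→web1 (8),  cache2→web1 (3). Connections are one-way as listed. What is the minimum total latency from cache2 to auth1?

14

Paths from cache2 to auth1:
cache2 -> web1 -> mq1 -> db1 -> mq2 -> auth1: 3 + 3 + 5 + 6 + 2 = 19
cache2 -> web1 -> mq1 -> auth1: 3 + 3 + 8 = 14
cache2 -> web1 -> db2 -> mq2 -> auth1: 3 + 8 + 4 + 2 = 17
Shortest: 14 ms.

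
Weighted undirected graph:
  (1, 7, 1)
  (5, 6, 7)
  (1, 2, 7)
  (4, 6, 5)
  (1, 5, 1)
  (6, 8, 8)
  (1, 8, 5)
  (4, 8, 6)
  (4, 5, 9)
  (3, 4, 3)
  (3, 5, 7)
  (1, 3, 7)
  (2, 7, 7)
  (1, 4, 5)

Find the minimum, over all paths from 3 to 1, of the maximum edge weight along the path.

5

Checking several routes:
3 - 4 - 8 - 1: max(3, 6, 5) = 6
3 - 4 - 1: max(3, 5) = 5
3 - 5 - 6 - 4 - 8 - 1: max(7, 7, 5, 6, 5) = 7
3 - 5 - 6 - 4 - 1: max(7, 7, 5, 5) = 7
Best route has worst link 5.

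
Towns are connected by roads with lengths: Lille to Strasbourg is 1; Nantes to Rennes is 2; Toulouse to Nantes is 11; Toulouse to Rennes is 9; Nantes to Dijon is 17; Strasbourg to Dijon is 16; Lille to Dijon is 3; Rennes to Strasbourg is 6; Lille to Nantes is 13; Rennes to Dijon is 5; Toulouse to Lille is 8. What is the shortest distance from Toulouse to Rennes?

Some routes from Toulouse to Rennes:
Toulouse -> Lille -> Dijon -> Rennes: 8 + 3 + 5 = 16
Toulouse -> Lille -> Dijon -> Nantes -> Rennes: 8 + 3 + 17 + 2 = 30
Toulouse -> Lille -> Strasbourg -> Rennes: 8 + 1 + 6 = 15
Toulouse -> Lille -> Nantes -> Rennes: 8 + 13 + 2 = 23
Toulouse -> Rennes: 9
Toulouse -> Nantes -> Rennes: 11 + 2 = 13
The minimum is 9.

9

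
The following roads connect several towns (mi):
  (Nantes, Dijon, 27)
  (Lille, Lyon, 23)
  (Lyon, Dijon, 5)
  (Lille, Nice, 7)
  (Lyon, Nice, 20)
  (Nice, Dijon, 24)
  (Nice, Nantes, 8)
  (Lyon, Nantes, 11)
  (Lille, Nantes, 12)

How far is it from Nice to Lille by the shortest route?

7

Some routes from Nice to Lille:
Nice - Nantes - Lille: 8 + 12 = 20
Nice - Lyon - Nantes - Lille: 20 + 11 + 12 = 43
Nice - Lyon - Lille: 20 + 23 = 43
Nice - Nantes - Lyon - Lille: 8 + 11 + 23 = 42
Nice - Dijon - Lyon - Lille: 24 + 5 + 23 = 52
Nice - Lille: 7
Best route has total 7 mi.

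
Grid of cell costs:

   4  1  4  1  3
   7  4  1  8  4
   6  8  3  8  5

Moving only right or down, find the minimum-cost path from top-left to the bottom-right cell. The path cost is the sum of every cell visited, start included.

22

One optimal route is r0c0 r0c1 r0c2 r0c3 r0c4 r1c4 r2c4.
Its cost is 4 + 1 + 4 + 1 + 3 + 4 + 5 = 22.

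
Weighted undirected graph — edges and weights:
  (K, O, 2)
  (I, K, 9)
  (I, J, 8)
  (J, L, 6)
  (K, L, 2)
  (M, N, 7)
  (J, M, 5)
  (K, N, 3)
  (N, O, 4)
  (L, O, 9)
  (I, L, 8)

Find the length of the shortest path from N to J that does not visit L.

12

Candidate routes:
N-M-J: 7 + 5 = 12
N-K-I-J: 3 + 9 + 8 = 20
N-O-K-I-J: 4 + 2 + 9 + 8 = 23
The minimum is 12.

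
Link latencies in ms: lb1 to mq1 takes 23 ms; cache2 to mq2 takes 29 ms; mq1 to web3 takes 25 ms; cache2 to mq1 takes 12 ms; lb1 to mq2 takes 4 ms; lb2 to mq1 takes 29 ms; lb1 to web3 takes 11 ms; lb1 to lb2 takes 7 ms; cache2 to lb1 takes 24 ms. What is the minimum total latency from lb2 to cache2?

Some routes from lb2 to cache2:
lb2 - lb1 - mq1 - cache2: 7 + 23 + 12 = 42
lb2 - lb1 - mq2 - cache2: 7 + 4 + 29 = 40
lb2 - lb1 - cache2: 7 + 24 = 31
lb2 - mq1 - lb1 - cache2: 29 + 23 + 24 = 76
lb2 - lb1 - web3 - mq1 - cache2: 7 + 11 + 25 + 12 = 55
lb2 - mq1 - cache2: 29 + 12 = 41
Shortest: 31 ms.

31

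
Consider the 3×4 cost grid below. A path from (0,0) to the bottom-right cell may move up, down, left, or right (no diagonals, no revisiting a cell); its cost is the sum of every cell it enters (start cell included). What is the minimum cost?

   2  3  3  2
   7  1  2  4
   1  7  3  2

13

Path r0c0 -> r0c1 -> r1c1 -> r1c2 -> r2c2 -> r2c3: 2 + 3 + 1 + 2 + 3 + 2 = 13.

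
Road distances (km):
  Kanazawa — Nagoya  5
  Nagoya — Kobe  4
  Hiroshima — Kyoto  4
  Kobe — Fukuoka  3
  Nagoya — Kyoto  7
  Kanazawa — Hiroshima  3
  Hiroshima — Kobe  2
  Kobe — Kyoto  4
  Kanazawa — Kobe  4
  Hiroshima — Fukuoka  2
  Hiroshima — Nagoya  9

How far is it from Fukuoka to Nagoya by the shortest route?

7

Comparing a few candidate routes:
Fukuoka→Hiroshima→Kobe→Nagoya: 2 + 2 + 4 = 8
Fukuoka→Kobe→Nagoya: 3 + 4 = 7
Fukuoka→Hiroshima→Kanazawa→Nagoya: 2 + 3 + 5 = 10
The minimum is 7 km.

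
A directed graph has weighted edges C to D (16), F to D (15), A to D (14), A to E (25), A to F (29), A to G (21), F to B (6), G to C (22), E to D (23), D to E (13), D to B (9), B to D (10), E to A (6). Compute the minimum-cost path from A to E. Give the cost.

Candidate routes:
A→E: 25
A→G→C→D→E: 21 + 22 + 16 + 13 = 72
A→F→D→E: 29 + 15 + 13 = 57
A→D→E: 14 + 13 = 27
A→F→B→D→E: 29 + 6 + 10 + 13 = 58
Best route has total 25.

25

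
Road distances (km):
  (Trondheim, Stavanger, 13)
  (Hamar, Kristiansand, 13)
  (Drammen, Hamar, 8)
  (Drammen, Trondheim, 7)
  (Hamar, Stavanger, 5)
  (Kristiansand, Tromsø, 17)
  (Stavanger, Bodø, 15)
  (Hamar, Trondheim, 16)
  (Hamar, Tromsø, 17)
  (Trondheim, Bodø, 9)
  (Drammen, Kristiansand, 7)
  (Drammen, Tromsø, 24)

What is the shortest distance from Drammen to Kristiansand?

7

Checking several routes:
Drammen - Tromsø - Kristiansand: 24 + 17 = 41
Drammen - Kristiansand: 7
Drammen - Trondheim - Stavanger - Hamar - Kristiansand: 7 + 13 + 5 + 13 = 38
Drammen - Trondheim - Hamar - Kristiansand: 7 + 16 + 13 = 36
Drammen - Hamar - Kristiansand: 8 + 13 = 21
Shortest: 7 km.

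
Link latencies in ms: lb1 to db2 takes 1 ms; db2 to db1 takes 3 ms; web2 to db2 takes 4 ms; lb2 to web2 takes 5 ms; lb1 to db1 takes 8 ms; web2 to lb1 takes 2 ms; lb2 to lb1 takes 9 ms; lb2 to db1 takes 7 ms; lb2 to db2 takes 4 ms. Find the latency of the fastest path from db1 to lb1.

Comparing a few candidate routes:
db1 → db2 → lb1: 3 + 1 = 4
db1 → lb1: 8
db1 → lb2 → db2 → lb1: 7 + 4 + 1 = 12
db1 → db2 → web2 → lb1: 3 + 4 + 2 = 9
db1 → lb2 → web2 → lb1: 7 + 5 + 2 = 14
Best route has total 4 ms.

4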